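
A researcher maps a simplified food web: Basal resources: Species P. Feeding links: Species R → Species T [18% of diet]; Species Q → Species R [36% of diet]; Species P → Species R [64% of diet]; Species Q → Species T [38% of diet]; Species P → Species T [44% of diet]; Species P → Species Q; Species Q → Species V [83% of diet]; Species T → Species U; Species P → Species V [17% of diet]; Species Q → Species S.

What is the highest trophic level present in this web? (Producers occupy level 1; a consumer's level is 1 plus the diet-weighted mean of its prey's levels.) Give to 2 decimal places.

Species Q: 1 + 1 = 2
Species R: 1 + (0.36×2 + 0.64×1) = 2.36
Species S: 1 + 2 = 3
Species T: 1 + (0.18×2.36 + 0.44×1 + 0.38×2) = 2.6248
Species U: 1 + 2.6248 = 3.6248
Species V: 1 + (0.17×1 + 0.83×2) = 2.83

3.62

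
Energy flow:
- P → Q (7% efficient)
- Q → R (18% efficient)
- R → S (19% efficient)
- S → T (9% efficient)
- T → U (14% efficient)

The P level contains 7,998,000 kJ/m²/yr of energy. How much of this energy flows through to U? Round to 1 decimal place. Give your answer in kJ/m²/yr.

Q: 7998000 × 0.07 = 559860 kJ/m²/yr
R: 559860 × 0.18 = 100774.8 kJ/m²/yr
S: 100774.8 × 0.19 = 19147.212 kJ/m²/yr
T: 19147.212 × 0.09 = 1723.24908 kJ/m²/yr
U: 1723.24908 × 0.14 = 241.2548712 kJ/m²/yr

241.3 kJ/m²/yr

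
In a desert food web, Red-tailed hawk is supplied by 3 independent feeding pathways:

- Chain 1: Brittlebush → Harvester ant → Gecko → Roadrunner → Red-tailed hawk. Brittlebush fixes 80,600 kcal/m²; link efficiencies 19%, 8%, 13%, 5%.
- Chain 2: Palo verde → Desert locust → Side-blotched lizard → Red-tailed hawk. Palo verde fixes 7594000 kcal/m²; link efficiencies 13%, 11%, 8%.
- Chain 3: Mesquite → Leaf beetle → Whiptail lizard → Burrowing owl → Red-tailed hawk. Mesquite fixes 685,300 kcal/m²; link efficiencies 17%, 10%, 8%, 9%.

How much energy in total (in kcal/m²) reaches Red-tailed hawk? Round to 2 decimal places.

Chain 1: 80600 × 0.19 × 0.08 × 0.13 × 0.05 = 7.96328 kcal/m²
Chain 2: 7594000 × 0.13 × 0.11 × 0.08 = 8687.536 kcal/m²
Chain 3: 685300 × 0.17 × 0.1 × 0.08 × 0.09 = 83.88072 kcal/m²
Total at Red-tailed hawk: 7.96328 + 8687.536 + 83.88072 = 8779.38 kcal/m²

8779.38 kcal/m²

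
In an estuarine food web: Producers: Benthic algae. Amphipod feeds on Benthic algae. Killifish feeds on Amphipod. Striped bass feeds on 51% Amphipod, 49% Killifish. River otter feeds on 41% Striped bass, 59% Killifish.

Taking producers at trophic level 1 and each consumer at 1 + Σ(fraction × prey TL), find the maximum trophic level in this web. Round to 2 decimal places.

4.20

Amphipod: 1 + 1 = 2
Killifish: 1 + 2 = 3
Striped bass: 1 + (0.51×2 + 0.49×3) = 3.49
River otter: 1 + (0.41×3.49 + 0.59×3) = 4.2009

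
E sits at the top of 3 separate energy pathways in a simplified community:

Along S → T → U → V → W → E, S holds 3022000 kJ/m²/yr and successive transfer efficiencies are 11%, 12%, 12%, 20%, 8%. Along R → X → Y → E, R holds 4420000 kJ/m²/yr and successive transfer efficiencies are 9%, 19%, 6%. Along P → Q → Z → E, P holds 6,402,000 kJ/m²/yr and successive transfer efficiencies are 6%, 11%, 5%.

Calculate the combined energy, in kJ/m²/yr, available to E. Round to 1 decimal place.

6724.2 kJ/m²/yr

Via S: 3022000 × 0.11 × 0.12 × 0.12 × 0.2 × 0.08 = 76.589568 kJ/m²/yr
Via R: 4420000 × 0.09 × 0.19 × 0.06 = 4534.92 kJ/m²/yr
Via P: 6402000 × 0.06 × 0.11 × 0.05 = 2112.66 kJ/m²/yr
Total at E: 76.589568 + 4534.92 + 2112.66 = 6724.169568 kJ/m²/yr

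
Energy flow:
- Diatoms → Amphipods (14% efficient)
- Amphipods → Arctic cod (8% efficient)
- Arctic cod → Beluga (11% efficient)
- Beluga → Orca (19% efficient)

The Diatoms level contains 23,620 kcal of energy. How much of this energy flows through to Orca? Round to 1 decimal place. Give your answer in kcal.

Amphipods: 23620 × 0.14 = 3306.8 kcal
Arctic cod: 3306.8 × 0.08 = 264.544 kcal
Beluga: 264.544 × 0.11 = 29.09984 kcal
Orca: 29.09984 × 0.19 = 5.5289696 kcal

5.5 kcal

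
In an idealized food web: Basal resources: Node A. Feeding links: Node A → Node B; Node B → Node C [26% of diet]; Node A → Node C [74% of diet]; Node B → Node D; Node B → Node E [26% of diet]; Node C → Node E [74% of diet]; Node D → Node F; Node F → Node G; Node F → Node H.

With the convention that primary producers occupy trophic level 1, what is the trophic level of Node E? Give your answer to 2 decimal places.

3.19

Node B: 1 + 1 = 2
Node C: 1 + (0.26×2 + 0.74×1) = 2.26
Node D: 1 + 2 = 3
Node E: 1 + (0.26×2 + 0.74×2.26) = 3.1924
Node F: 1 + 3 = 4
Node G: 1 + 4 = 5
Node H: 1 + 4 = 5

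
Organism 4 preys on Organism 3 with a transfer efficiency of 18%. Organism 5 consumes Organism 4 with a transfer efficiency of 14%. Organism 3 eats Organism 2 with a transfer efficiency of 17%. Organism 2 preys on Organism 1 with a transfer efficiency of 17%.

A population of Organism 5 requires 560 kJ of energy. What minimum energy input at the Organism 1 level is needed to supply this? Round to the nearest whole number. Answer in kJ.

Cumulative transfer efficiency: 0.17 × 0.17 × 0.18 × 0.14 = 0.00072828
Organism 1 energy = 560 / 0.00072828 = 768935 kJ

768935 kJ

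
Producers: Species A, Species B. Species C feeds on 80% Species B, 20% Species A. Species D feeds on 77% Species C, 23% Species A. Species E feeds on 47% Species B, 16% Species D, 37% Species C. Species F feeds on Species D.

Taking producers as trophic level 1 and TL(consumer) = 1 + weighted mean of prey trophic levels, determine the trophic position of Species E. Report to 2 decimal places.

Species C: 1 + (0.8×1 + 0.2×1) = 2
Species D: 1 + (0.77×2 + 0.23×1) = 2.77
Species E: 1 + (0.47×1 + 0.16×2.77 + 0.37×2) = 2.6532
Species F: 1 + 2.77 = 3.77

2.65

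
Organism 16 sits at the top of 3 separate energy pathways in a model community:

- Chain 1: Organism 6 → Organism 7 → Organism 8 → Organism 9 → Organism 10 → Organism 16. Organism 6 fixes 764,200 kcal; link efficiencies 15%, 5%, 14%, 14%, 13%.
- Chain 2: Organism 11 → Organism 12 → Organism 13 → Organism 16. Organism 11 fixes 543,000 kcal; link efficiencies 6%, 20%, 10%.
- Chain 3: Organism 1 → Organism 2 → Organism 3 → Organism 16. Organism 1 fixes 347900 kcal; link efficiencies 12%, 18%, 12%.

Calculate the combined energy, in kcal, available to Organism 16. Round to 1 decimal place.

Chain 1: 764200 × 0.15 × 0.05 × 0.14 × 0.14 × 0.13 = 14.603862 kcal
Chain 2: 543000 × 0.06 × 0.2 × 0.1 = 651.6 kcal
Chain 3: 347900 × 0.12 × 0.18 × 0.12 = 901.7568 kcal
Total at Organism 16: 14.603862 + 651.6 + 901.7568 = 1567.960662 kcal

1568.0 kcal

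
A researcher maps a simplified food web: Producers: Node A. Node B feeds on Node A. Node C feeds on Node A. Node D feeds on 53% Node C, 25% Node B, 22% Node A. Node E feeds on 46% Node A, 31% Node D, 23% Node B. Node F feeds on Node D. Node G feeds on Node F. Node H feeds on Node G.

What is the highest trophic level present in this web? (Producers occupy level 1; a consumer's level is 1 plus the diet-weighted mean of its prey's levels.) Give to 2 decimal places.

5.78

Node B: 1 + 1 = 2
Node C: 1 + 1 = 2
Node D: 1 + (0.53×2 + 0.25×2 + 0.22×1) = 2.78
Node E: 1 + (0.46×1 + 0.31×2.78 + 0.23×2) = 2.7818
Node F: 1 + 2.78 = 3.78
Node G: 1 + 3.78 = 4.78
Node H: 1 + 4.78 = 5.78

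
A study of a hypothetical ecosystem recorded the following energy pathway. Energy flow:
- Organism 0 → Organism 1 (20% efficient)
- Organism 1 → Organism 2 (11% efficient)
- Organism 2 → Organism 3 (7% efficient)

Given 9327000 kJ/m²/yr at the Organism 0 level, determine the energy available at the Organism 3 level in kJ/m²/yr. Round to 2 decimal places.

Organism 1: 9327000 × 0.2 = 1865400 kJ/m²/yr
Organism 2: 1865400 × 0.11 = 205194 kJ/m²/yr
Organism 3: 205194 × 0.07 = 14363.58 kJ/m²/yr

14363.58 kJ/m²/yr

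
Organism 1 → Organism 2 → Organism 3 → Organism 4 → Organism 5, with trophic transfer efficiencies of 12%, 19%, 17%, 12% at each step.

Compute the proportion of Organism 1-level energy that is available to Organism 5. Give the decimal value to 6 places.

0.000465

Product of link efficiencies: 0.12 × 0.19 × 0.17 × 0.12 = 0.00046512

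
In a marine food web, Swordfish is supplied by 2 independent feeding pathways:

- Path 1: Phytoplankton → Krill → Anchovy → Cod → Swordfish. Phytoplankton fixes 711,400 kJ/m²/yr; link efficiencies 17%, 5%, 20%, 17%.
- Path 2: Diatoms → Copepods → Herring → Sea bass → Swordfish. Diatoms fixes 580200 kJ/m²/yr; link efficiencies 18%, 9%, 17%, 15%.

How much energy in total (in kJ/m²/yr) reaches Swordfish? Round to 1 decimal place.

Path 1: 711400 × 0.17 × 0.05 × 0.2 × 0.17 = 205.5946 kJ/m²/yr
Path 2: 580200 × 0.18 × 0.09 × 0.17 × 0.15 = 239.68062 kJ/m²/yr
Total at Swordfish: 205.5946 + 239.68062 = 445.27522 kJ/m²/yr

445.3 kJ/m²/yr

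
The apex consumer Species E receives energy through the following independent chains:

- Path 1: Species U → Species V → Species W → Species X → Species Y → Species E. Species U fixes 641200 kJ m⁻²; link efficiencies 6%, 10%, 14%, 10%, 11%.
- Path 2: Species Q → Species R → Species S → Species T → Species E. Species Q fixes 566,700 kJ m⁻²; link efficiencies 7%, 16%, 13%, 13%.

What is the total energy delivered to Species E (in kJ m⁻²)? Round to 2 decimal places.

Path 1: 641200 × 0.06 × 0.1 × 0.14 × 0.1 × 0.11 = 5.924688 kJ m⁻²
Path 2: 566700 × 0.07 × 0.16 × 0.13 × 0.13 = 107.264976 kJ m⁻²
Total at Species E: 5.924688 + 107.264976 = 113.189664 kJ m⁻²

113.19 kJ m⁻²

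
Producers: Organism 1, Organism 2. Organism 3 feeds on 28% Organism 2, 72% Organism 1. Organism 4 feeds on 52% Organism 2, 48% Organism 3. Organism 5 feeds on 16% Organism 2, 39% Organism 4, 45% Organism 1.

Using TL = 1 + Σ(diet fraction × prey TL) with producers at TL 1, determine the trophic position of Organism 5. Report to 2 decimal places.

2.58

Organism 3: 1 + (0.28×1 + 0.72×1) = 2
Organism 4: 1 + (0.52×1 + 0.48×2) = 2.48
Organism 5: 1 + (0.16×1 + 0.39×2.48 + 0.45×1) = 2.5772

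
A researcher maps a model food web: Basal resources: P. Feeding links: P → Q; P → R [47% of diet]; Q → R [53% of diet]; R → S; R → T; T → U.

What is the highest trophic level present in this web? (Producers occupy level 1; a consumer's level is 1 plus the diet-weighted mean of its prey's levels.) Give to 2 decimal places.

4.53

Q: 1 + 1 = 2
R: 1 + (0.47×1 + 0.53×2) = 2.53
S: 1 + 2.53 = 3.53
T: 1 + 2.53 = 3.53
U: 1 + 3.53 = 4.53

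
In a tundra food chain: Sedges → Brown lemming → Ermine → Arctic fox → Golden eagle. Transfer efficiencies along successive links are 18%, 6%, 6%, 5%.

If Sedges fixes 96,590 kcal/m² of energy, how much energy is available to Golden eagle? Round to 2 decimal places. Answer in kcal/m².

Brown lemming: 96590 × 0.18 = 17386.2 kcal/m²
Ermine: 17386.2 × 0.06 = 1043.172 kcal/m²
Arctic fox: 1043.172 × 0.06 = 62.59032 kcal/m²
Golden eagle: 62.59032 × 0.05 = 3.129516 kcal/m²

3.13 kcal/m²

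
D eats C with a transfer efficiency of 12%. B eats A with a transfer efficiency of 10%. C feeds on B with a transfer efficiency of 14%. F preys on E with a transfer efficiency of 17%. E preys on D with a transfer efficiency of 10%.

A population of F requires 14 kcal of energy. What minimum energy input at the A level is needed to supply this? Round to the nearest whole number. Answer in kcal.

Cumulative transfer efficiency: 0.1 × 0.14 × 0.12 × 0.1 × 0.17 = 0.00002856
A energy = 14 / 0.00002856 = 490196 kcal

490196 kcal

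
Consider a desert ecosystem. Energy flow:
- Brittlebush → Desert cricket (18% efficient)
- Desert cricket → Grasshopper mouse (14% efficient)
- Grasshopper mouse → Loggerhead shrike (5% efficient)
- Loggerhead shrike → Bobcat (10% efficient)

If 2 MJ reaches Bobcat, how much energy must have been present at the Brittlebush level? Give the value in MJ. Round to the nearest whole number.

15873 MJ

Cumulative transfer efficiency: 0.18 × 0.14 × 0.05 × 0.1 = 0.000126
Brittlebush energy = 2 / 0.000126 = 15873 MJ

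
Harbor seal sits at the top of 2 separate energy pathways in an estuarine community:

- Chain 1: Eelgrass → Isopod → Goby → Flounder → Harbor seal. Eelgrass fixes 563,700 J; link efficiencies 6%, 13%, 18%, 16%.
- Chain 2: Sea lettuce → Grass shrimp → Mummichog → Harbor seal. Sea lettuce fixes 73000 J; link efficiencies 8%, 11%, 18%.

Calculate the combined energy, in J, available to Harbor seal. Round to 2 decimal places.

242.26 J

Chain 1: 563700 × 0.06 × 0.13 × 0.18 × 0.16 = 126.629568 J
Chain 2: 73000 × 0.08 × 0.11 × 0.18 = 115.632 J
Total at Harbor seal: 126.629568 + 115.632 = 242.261568 J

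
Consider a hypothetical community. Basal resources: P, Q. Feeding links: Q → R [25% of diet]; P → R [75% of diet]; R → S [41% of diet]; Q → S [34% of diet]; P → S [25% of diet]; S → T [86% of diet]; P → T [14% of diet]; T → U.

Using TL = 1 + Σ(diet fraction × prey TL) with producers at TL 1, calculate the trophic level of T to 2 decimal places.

3.21

R: 1 + (0.25×1 + 0.75×1) = 2
S: 1 + (0.41×2 + 0.34×1 + 0.25×1) = 2.41
T: 1 + (0.86×2.41 + 0.14×1) = 3.2126
U: 1 + 3.2126 = 4.2126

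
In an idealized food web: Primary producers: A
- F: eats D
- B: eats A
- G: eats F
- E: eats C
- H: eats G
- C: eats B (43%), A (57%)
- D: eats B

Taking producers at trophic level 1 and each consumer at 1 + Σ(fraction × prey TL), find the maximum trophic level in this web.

B: 1 + 1 = 2
C: 1 + (0.43×2 + 0.57×1) = 2.43
D: 1 + 2 = 3
E: 1 + 2.43 = 3.43
F: 1 + 3 = 4
G: 1 + 4 = 5
H: 1 + 5 = 6

6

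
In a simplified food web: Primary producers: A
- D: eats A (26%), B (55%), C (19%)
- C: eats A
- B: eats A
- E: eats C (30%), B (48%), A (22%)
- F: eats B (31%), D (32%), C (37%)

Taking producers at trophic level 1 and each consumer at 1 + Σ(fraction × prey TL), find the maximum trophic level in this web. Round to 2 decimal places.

3.24

B: 1 + 1 = 2
C: 1 + 1 = 2
D: 1 + (0.26×1 + 0.55×2 + 0.19×2) = 2.74
E: 1 + (0.3×2 + 0.48×2 + 0.22×1) = 2.78
F: 1 + (0.31×2 + 0.32×2.74 + 0.37×2) = 3.2368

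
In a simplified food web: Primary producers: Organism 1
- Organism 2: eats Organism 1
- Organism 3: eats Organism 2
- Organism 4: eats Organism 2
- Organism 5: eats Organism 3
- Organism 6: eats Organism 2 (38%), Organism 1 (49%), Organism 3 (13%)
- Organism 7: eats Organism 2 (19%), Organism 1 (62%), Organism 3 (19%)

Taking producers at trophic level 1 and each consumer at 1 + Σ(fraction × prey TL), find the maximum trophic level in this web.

4

Organism 2: 1 + 1 = 2
Organism 3: 1 + 2 = 3
Organism 4: 1 + 2 = 3
Organism 5: 1 + 3 = 4
Organism 6: 1 + (0.38×2 + 0.49×1 + 0.13×3) = 2.64
Organism 7: 1 + (0.19×2 + 0.62×1 + 0.19×3) = 2.57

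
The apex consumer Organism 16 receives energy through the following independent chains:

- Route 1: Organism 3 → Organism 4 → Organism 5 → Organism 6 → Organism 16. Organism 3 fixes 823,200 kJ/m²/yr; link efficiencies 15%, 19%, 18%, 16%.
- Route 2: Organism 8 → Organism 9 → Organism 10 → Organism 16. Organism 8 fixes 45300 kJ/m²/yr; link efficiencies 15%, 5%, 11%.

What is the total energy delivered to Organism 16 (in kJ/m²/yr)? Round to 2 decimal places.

713.06 kJ/m²/yr

Route 1: 823200 × 0.15 × 0.19 × 0.18 × 0.16 = 675.68256 kJ/m²/yr
Route 2: 45300 × 0.15 × 0.05 × 0.11 = 37.3725 kJ/m²/yr
Total at Organism 16: 675.68256 + 37.3725 = 713.05506 kJ/m²/yr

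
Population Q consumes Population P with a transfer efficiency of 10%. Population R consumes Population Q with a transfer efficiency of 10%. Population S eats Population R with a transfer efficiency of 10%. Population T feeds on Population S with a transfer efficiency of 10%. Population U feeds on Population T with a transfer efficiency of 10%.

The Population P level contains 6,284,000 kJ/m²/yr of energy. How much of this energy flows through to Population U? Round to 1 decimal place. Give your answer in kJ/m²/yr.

62.8 kJ/m²/yr

Population Q: 6284000 × 0.1 = 628400 kJ/m²/yr
Population R: 628400 × 0.1 = 62840 kJ/m²/yr
Population S: 62840 × 0.1 = 6284 kJ/m²/yr
Population T: 6284 × 0.1 = 628.4 kJ/m²/yr
Population U: 628.4 × 0.1 = 62.84 kJ/m²/yr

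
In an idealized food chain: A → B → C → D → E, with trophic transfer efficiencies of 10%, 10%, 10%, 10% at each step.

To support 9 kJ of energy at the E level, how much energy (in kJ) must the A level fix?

Cumulative transfer efficiency: 0.1 × 0.1 × 0.1 × 0.1 = 0.0001
A energy = 9 / 0.0001 = 90000 kJ

90000 kJ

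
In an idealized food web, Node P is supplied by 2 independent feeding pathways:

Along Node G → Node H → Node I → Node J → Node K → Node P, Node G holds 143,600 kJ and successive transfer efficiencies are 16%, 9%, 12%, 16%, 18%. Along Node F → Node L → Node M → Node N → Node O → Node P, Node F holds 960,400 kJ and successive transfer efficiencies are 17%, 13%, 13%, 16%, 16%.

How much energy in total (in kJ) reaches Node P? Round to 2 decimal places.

77.78 kJ

Via Node G: 143600 × 0.16 × 0.09 × 0.12 × 0.16 × 0.18 = 7.14645504 kJ
Via Node F: 960400 × 0.17 × 0.13 × 0.13 × 0.16 × 0.16 = 70.63626752 kJ
Total at Node P: 7.14645504 + 70.63626752 = 77.78272256 kJ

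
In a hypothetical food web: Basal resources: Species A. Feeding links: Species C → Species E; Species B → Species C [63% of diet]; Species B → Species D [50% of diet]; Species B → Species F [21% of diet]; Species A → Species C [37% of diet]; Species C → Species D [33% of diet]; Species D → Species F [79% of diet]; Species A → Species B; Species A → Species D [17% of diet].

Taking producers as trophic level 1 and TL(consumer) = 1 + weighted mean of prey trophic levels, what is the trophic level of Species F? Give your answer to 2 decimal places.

3.82

Species B: 1 + 1 = 2
Species C: 1 + (0.37×1 + 0.63×2) = 2.63
Species D: 1 + (0.33×2.63 + 0.17×1 + 0.5×2) = 3.0379
Species E: 1 + 2.63 = 3.63
Species F: 1 + (0.79×3.0379 + 0.21×2) = 3.819941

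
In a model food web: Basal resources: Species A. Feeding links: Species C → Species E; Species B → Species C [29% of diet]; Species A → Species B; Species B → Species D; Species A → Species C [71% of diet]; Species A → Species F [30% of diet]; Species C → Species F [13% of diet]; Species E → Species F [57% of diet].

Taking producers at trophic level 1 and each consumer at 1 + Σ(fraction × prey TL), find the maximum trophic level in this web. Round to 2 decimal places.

3.47

Species B: 1 + 1 = 2
Species C: 1 + (0.29×2 + 0.71×1) = 2.29
Species D: 1 + 2 = 3
Species E: 1 + 2.29 = 3.29
Species F: 1 + (0.57×3.29 + 0.3×1 + 0.13×2.29) = 3.473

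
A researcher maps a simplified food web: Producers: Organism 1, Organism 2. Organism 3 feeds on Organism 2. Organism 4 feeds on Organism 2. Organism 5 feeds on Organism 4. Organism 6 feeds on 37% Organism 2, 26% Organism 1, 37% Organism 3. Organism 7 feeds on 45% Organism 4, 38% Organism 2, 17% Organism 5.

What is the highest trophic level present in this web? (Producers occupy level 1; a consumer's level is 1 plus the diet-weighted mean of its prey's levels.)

3

Organism 3: 1 + 1 = 2
Organism 4: 1 + 1 = 2
Organism 5: 1 + 2 = 3
Organism 6: 1 + (0.37×1 + 0.26×1 + 0.37×2) = 2.37
Organism 7: 1 + (0.45×2 + 0.38×1 + 0.17×3) = 2.79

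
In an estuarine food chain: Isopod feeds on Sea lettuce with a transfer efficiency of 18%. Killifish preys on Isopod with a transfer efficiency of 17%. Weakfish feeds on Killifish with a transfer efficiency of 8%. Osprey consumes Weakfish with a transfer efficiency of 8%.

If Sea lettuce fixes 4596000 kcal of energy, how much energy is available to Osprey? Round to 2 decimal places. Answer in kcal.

900.08 kcal

Isopod: 4596000 × 0.18 = 827280 kcal
Killifish: 827280 × 0.17 = 140637.6 kcal
Weakfish: 140637.6 × 0.08 = 11251.008 kcal
Osprey: 11251.008 × 0.08 = 900.08064 kcal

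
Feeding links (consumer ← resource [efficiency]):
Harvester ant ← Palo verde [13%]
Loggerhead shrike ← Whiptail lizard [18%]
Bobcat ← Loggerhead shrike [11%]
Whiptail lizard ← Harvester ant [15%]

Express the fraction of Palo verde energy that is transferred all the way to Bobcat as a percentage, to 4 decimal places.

Product of link efficiencies: 0.13 × 0.15 × 0.18 × 0.11 = 0.0003861
As a percentage: 0.0003861 × 100 = 0.0386%

0.0386%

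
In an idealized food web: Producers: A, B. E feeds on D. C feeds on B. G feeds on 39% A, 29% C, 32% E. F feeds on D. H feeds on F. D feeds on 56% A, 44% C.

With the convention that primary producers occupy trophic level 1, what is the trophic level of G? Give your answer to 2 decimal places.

C: 1 + 1 = 2
D: 1 + (0.56×1 + 0.44×2) = 2.44
E: 1 + 2.44 = 3.44
F: 1 + 2.44 = 3.44
G: 1 + (0.39×1 + 0.29×2 + 0.32×3.44) = 3.0708
H: 1 + 3.44 = 4.44

3.07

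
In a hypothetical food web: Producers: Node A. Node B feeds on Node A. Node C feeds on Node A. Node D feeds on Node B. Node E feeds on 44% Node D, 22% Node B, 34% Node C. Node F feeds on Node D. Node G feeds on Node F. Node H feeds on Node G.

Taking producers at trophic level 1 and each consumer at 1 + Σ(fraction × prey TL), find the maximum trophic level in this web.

6

Node B: 1 + 1 = 2
Node C: 1 + 1 = 2
Node D: 1 + 2 = 3
Node E: 1 + (0.44×3 + 0.22×2 + 0.34×2) = 3.44
Node F: 1 + 3 = 4
Node G: 1 + 4 = 5
Node H: 1 + 5 = 6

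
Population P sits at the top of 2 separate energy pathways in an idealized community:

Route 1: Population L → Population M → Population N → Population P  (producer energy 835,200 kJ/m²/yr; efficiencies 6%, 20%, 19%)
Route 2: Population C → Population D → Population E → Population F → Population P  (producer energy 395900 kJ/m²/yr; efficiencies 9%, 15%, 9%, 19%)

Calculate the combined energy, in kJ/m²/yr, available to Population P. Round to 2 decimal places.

Route 1: 835200 × 0.06 × 0.2 × 0.19 = 1904.256 kJ/m²/yr
Route 2: 395900 × 0.09 × 0.15 × 0.09 × 0.19 = 91.393515 kJ/m²/yr
Total at Population P: 1904.256 + 91.393515 = 1995.649515 kJ/m²/yr

1995.65 kJ/m²/yr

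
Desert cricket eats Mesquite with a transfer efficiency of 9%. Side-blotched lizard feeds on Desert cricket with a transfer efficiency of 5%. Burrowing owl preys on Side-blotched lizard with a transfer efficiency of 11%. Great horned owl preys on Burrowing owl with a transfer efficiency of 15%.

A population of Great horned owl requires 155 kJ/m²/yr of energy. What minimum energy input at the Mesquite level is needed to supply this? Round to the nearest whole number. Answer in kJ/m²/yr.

2087542 kJ/m²/yr

Cumulative transfer efficiency: 0.09 × 0.05 × 0.11 × 0.15 = 0.00007425
Mesquite energy = 155 / 0.00007425 = 2087542 kJ/m²/yr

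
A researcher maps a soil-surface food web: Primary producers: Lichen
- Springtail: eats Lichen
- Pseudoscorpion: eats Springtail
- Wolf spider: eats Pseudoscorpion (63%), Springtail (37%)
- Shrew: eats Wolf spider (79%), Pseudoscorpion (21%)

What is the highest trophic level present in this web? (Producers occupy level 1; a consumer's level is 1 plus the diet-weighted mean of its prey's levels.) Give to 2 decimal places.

4.50

Springtail: 1 + 1 = 2
Pseudoscorpion: 1 + 2 = 3
Wolf spider: 1 + (0.63×3 + 0.37×2) = 3.63
Shrew: 1 + (0.79×3.63 + 0.21×3) = 4.4977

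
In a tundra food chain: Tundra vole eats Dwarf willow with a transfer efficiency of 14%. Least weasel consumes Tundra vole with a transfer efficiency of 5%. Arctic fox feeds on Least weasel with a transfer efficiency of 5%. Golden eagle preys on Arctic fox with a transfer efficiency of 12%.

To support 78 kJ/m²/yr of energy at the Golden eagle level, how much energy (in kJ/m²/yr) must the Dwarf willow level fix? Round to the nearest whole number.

1857143 kJ/m²/yr

Cumulative transfer efficiency: 0.14 × 0.05 × 0.05 × 0.12 = 0.000042
Dwarf willow energy = 78 / 0.000042 = 1857143 kJ/m²/yr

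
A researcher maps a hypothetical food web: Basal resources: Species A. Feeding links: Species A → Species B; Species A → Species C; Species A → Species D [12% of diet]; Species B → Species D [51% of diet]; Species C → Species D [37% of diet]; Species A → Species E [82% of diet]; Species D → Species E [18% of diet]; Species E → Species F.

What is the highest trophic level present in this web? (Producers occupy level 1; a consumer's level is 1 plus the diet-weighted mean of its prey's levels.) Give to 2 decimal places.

3.34

Species B: 1 + 1 = 2
Species C: 1 + 1 = 2
Species D: 1 + (0.12×1 + 0.51×2 + 0.37×2) = 2.88
Species E: 1 + (0.82×1 + 0.18×2.88) = 2.3384
Species F: 1 + 2.3384 = 3.3384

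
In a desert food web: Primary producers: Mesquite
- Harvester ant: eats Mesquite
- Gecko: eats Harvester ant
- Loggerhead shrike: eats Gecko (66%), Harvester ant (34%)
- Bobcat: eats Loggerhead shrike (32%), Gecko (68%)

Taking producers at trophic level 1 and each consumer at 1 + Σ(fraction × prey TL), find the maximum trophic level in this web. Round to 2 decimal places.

Harvester ant: 1 + 1 = 2
Gecko: 1 + 2 = 3
Loggerhead shrike: 1 + (0.66×3 + 0.34×2) = 3.66
Bobcat: 1 + (0.32×3.66 + 0.68×3) = 4.2112

4.21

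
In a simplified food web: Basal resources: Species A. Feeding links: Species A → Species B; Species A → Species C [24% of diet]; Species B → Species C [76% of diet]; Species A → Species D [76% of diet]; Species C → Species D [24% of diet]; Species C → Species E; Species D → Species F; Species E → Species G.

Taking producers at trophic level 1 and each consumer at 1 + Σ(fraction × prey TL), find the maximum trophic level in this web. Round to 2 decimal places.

4.76

Species B: 1 + 1 = 2
Species C: 1 + (0.24×1 + 0.76×2) = 2.76
Species D: 1 + (0.76×1 + 0.24×2.76) = 2.4224
Species E: 1 + 2.76 = 3.76
Species F: 1 + 2.4224 = 3.4224
Species G: 1 + 3.76 = 4.76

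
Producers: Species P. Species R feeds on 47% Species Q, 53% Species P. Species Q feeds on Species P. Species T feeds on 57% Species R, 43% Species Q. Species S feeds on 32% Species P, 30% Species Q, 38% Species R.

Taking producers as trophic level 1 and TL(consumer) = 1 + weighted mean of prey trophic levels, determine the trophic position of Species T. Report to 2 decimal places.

3.27

Species Q: 1 + 1 = 2
Species R: 1 + (0.47×2 + 0.53×1) = 2.47
Species S: 1 + (0.32×1 + 0.3×2 + 0.38×2.47) = 2.8586
Species T: 1 + (0.57×2.47 + 0.43×2) = 3.2679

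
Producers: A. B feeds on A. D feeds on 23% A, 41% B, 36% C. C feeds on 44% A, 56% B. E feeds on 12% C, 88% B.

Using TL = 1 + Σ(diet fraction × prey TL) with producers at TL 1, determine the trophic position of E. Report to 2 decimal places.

B: 1 + 1 = 2
C: 1 + (0.44×1 + 0.56×2) = 2.56
D: 1 + (0.23×1 + 0.41×2 + 0.36×2.56) = 2.9716
E: 1 + (0.12×2.56 + 0.88×2) = 3.0672

3.07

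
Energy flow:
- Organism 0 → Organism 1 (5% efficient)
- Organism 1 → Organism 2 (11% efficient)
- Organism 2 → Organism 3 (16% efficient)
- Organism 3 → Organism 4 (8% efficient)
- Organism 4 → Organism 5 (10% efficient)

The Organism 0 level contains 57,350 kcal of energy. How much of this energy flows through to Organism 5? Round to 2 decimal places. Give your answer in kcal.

0.40 kcal

Organism 1: 57350 × 0.05 = 2867.5 kcal
Organism 2: 2867.5 × 0.11 = 315.425 kcal
Organism 3: 315.425 × 0.16 = 50.468 kcal
Organism 4: 50.468 × 0.08 = 4.03744 kcal
Organism 5: 4.03744 × 0.1 = 0.403744 kcal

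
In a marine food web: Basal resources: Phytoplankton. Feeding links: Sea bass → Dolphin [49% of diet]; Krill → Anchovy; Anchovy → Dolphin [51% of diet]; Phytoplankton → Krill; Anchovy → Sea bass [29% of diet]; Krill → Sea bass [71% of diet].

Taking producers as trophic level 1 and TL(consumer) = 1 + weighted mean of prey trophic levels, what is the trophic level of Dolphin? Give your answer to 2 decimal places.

4.14

Krill: 1 + 1 = 2
Anchovy: 1 + 2 = 3
Sea bass: 1 + (0.71×2 + 0.29×3) = 3.29
Dolphin: 1 + (0.49×3.29 + 0.51×3) = 4.1421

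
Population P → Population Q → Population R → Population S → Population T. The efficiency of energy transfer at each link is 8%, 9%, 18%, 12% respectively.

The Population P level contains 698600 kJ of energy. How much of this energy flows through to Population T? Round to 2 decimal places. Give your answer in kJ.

108.65 kJ

Population Q: 698600 × 0.08 = 55888 kJ
Population R: 55888 × 0.09 = 5029.92 kJ
Population S: 5029.92 × 0.18 = 905.3856 kJ
Population T: 905.3856 × 0.12 = 108.646272 kJ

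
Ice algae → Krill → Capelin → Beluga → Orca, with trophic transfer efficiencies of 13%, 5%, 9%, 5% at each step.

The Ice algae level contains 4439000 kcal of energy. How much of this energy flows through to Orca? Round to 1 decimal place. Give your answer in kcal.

129.8 kcal

Krill: 4439000 × 0.13 = 577070 kcal
Capelin: 577070 × 0.05 = 28853.5 kcal
Beluga: 28853.5 × 0.09 = 2596.815 kcal
Orca: 2596.815 × 0.05 = 129.84075 kcal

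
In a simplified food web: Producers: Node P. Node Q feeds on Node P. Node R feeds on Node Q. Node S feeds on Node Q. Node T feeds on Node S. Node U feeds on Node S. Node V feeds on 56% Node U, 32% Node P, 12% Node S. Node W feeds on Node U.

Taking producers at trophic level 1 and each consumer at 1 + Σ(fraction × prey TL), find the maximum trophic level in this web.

5

Node Q: 1 + 1 = 2
Node R: 1 + 2 = 3
Node S: 1 + 2 = 3
Node T: 1 + 3 = 4
Node U: 1 + 3 = 4
Node V: 1 + (0.56×4 + 0.32×1 + 0.12×3) = 3.92
Node W: 1 + 4 = 5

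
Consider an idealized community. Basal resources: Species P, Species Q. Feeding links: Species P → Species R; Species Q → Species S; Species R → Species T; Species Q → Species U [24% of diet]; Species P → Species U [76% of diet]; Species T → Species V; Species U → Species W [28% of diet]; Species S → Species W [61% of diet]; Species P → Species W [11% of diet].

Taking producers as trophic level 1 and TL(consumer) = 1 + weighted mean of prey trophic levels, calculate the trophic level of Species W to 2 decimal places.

Species R: 1 + 1 = 2
Species S: 1 + 1 = 2
Species T: 1 + 2 = 3
Species U: 1 + (0.24×1 + 0.76×1) = 2
Species V: 1 + 3 = 4
Species W: 1 + (0.28×2 + 0.61×2 + 0.11×1) = 2.89

2.89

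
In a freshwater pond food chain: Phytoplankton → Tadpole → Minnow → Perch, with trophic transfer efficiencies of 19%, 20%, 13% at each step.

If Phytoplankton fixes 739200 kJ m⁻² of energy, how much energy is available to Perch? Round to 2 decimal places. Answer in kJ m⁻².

3651.65 kJ m⁻²

Tadpole: 739200 × 0.19 = 140448 kJ m⁻²
Minnow: 140448 × 0.2 = 28089.6 kJ m⁻²
Perch: 28089.6 × 0.13 = 3651.648 kJ m⁻²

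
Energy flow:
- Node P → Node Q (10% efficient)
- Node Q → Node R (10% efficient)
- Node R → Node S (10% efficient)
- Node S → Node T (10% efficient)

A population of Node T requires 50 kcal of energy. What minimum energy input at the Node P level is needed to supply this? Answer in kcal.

Cumulative transfer efficiency: 0.1 × 0.1 × 0.1 × 0.1 = 0.0001
Node P energy = 50 / 0.0001 = 500000 kcal

500000 kcal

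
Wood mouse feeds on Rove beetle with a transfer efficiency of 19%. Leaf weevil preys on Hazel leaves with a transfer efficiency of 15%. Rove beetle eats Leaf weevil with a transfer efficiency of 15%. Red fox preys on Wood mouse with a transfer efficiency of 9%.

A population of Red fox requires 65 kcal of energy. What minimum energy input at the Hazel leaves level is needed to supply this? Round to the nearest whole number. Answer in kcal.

168941 kcal

Cumulative transfer efficiency: 0.15 × 0.15 × 0.19 × 0.09 = 0.00038475
Hazel leaves energy = 65 / 0.00038475 = 168941 kcal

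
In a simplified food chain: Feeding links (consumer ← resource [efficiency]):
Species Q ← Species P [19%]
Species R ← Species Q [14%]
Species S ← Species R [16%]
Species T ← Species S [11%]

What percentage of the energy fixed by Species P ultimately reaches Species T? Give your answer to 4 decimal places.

0.0468%

Product of link efficiencies: 0.19 × 0.14 × 0.16 × 0.11 = 0.00046816
As a percentage: 0.00046816 × 100 = 0.0468%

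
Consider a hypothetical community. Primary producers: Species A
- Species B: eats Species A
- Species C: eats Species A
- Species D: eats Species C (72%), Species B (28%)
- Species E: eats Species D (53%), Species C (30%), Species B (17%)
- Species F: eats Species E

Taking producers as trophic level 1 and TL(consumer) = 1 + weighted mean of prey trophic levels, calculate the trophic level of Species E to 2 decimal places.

Species B: 1 + 1 = 2
Species C: 1 + 1 = 2
Species D: 1 + (0.72×2 + 0.28×2) = 3
Species E: 1 + (0.53×3 + 0.3×2 + 0.17×2) = 3.53
Species F: 1 + 3.53 = 4.53

3.53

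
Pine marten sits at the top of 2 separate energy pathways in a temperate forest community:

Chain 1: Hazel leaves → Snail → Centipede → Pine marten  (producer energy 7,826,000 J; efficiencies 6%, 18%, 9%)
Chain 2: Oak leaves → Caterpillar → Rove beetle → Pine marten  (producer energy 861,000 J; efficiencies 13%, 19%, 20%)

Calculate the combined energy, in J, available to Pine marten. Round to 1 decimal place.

11860.2 J

Chain 1: 7826000 × 0.06 × 0.18 × 0.09 = 7606.872 J
Chain 2: 861000 × 0.13 × 0.19 × 0.2 = 4253.34 J
Total at Pine marten: 7606.872 + 4253.34 = 11860.212 J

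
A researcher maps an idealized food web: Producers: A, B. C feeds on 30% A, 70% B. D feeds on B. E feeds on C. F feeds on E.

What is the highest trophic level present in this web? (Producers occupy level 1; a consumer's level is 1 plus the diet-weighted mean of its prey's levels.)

4

C: 1 + (0.3×1 + 0.7×1) = 2
D: 1 + 1 = 2
E: 1 + 2 = 3
F: 1 + 3 = 4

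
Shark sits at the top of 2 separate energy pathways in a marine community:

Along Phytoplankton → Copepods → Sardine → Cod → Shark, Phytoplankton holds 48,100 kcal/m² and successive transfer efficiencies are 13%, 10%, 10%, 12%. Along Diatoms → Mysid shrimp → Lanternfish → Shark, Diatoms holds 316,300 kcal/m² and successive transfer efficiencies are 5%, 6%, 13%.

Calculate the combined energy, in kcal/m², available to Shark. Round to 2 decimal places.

130.86 kcal/m²

Via Phytoplankton: 48100 × 0.13 × 0.1 × 0.1 × 0.12 = 7.5036 kcal/m²
Via Diatoms: 316300 × 0.05 × 0.06 × 0.13 = 123.357 kcal/m²
Total at Shark: 7.5036 + 123.357 = 130.8606 kcal/m²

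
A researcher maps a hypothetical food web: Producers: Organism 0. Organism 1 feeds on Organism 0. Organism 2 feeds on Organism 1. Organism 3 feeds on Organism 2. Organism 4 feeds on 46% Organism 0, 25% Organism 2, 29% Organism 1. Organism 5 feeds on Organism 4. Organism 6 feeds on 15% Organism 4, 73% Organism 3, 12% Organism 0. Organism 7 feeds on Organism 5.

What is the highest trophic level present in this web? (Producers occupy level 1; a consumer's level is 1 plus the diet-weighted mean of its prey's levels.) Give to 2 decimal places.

4.79

Organism 1: 1 + 1 = 2
Organism 2: 1 + 2 = 3
Organism 3: 1 + 3 = 4
Organism 4: 1 + (0.46×1 + 0.25×3 + 0.29×2) = 2.79
Organism 5: 1 + 2.79 = 3.79
Organism 6: 1 + (0.15×2.79 + 0.73×4 + 0.12×1) = 4.4585
Organism 7: 1 + 3.79 = 4.79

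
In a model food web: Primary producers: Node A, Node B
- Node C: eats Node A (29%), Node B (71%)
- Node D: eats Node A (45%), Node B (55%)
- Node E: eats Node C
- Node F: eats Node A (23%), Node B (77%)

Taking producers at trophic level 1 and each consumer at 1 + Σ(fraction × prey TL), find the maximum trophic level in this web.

3

Node C: 1 + (0.29×1 + 0.71×1) = 2
Node D: 1 + (0.45×1 + 0.55×1) = 2
Node E: 1 + 2 = 3
Node F: 1 + (0.23×1 + 0.77×1) = 2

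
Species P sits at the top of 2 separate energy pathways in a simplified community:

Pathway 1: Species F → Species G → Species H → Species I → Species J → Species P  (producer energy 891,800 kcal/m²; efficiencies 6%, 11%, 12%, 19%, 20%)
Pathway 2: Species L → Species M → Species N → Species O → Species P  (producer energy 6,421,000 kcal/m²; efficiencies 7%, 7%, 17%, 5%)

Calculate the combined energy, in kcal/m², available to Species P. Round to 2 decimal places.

Pathway 1: 891800 × 0.06 × 0.11 × 0.12 × 0.19 × 0.2 = 26.8396128 kcal/m²
Pathway 2: 6421000 × 0.07 × 0.07 × 0.17 × 0.05 = 267.43465 kcal/m²
Total at Species P: 26.8396128 + 267.43465 = 294.2742628 kcal/m²

294.27 kcal/m²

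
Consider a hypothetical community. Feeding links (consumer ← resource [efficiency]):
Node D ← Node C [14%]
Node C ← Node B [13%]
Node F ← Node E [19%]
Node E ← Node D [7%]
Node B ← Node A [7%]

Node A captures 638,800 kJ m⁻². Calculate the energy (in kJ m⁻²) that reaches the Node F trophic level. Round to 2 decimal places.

Node B: 638800 × 0.07 = 44716 kJ m⁻²
Node C: 44716 × 0.13 = 5813.08 kJ m⁻²
Node D: 5813.08 × 0.14 = 813.8312 kJ m⁻²
Node E: 813.8312 × 0.07 = 56.968184 kJ m⁻²
Node F: 56.968184 × 0.19 = 10.82395496 kJ m⁻²

10.82 kJ m⁻²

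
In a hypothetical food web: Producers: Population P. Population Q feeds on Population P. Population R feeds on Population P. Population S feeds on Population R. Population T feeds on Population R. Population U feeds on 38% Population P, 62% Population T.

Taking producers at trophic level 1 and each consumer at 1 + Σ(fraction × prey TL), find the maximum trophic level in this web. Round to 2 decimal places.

Population Q: 1 + 1 = 2
Population R: 1 + 1 = 2
Population S: 1 + 2 = 3
Population T: 1 + 2 = 3
Population U: 1 + (0.38×1 + 0.62×3) = 3.24

3.24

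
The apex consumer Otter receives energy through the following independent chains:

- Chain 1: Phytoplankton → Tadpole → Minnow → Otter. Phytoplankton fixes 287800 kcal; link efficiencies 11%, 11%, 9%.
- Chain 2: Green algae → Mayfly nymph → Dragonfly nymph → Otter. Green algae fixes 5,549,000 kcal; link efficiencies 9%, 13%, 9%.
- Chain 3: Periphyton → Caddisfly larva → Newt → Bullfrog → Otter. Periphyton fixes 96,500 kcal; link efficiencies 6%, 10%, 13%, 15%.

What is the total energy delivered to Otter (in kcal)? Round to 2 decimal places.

6167.80 kcal

Chain 1: 287800 × 0.11 × 0.11 × 0.09 = 313.4142 kcal
Chain 2: 5549000 × 0.09 × 0.13 × 0.09 = 5843.097 kcal
Chain 3: 96500 × 0.06 × 0.1 × 0.13 × 0.15 = 11.2905 kcal
Total at Otter: 313.4142 + 5843.097 + 11.2905 = 6167.8017 kcal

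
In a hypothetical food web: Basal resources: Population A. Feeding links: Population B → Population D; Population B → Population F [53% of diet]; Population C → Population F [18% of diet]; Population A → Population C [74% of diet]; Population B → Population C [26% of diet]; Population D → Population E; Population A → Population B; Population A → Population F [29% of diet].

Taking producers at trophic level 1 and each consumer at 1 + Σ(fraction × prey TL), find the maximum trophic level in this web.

4

Population B: 1 + 1 = 2
Population C: 1 + (0.26×2 + 0.74×1) = 2.26
Population D: 1 + 2 = 3
Population E: 1 + 3 = 4
Population F: 1 + (0.53×2 + 0.18×2.26 + 0.29×1) = 2.7568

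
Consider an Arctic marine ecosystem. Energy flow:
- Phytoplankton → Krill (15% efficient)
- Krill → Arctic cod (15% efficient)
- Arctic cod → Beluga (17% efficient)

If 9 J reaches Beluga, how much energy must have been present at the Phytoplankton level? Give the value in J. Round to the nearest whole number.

2353 J

Cumulative transfer efficiency: 0.15 × 0.15 × 0.17 = 0.003825
Phytoplankton energy = 9 / 0.003825 = 2353 J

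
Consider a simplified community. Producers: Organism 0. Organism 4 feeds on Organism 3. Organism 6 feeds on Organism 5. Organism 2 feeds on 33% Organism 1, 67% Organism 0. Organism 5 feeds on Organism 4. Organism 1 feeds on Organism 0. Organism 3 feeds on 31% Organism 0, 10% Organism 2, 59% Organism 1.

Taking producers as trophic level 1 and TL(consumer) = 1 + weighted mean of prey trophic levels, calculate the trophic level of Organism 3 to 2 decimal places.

2.72

Organism 1: 1 + 1 = 2
Organism 2: 1 + (0.33×2 + 0.67×1) = 2.33
Organism 3: 1 + (0.31×1 + 0.1×2.33 + 0.59×2) = 2.723
Organism 4: 1 + 2.723 = 3.723
Organism 5: 1 + 3.723 = 4.723
Organism 6: 1 + 4.723 = 5.723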